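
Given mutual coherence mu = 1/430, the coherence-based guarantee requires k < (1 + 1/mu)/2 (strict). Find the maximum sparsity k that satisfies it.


1/mu = 430.
1 + 1/mu = 431.
(1 + 1/mu)/2 = 215.5 is not an integer, so k_max = floor(215.5) = 215.

215


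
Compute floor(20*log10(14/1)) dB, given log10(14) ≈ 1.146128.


||x||/||e|| = 14/1 = 14.
log10(14) ≈ 1.146128.
20*log10(||x||/||e||) ≈ 20*1.146128 = 22.92256.
floor(22.92256) = 22.

22


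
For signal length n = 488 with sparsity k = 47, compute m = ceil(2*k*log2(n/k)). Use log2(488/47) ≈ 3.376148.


log2(n/k) = log2(488/47) ≈ 3.376148.
2*k*log2(n/k) ≈ 2*47*3.376148 = 317.357912.
m = ceil(317.357912) = 318.

318


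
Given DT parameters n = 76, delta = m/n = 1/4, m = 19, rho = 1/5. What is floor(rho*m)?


m = 1/4*76 = 19.
rho = 1/5.
rho*m = 1/5*19 = 3.8.
k = floor(3.8) = 3.

3


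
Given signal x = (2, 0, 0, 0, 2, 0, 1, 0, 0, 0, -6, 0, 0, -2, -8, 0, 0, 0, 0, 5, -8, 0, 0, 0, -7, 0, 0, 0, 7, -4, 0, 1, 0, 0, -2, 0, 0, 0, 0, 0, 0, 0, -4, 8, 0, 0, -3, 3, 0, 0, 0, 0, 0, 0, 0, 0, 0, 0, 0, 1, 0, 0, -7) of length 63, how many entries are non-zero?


Non-zero positions: [0, 4, 6, 10, 13, 14, 19, 20, 24, 28, 29, 31, 34, 42, 43, 46, 47, 59, 62].
Sparsity = 19.

19


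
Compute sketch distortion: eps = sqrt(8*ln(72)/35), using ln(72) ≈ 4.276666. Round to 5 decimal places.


ln(72) ≈ 4.276666.
8*ln(N)/m ≈ 8*4.276666/35 ≈ 0.97752366.
eps = sqrt(0.97752366) ≈ 0.988698 ≈ 0.98870.

0.98870


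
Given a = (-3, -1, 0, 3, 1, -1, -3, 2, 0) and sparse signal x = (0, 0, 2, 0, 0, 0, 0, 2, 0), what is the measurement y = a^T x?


Non-zero terms: ['0*2', '2*2']
Products: [0, 4]
y = sum = 4.

4


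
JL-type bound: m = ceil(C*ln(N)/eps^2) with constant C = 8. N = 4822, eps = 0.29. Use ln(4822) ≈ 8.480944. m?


ln(4822) ≈ 8.480944.
eps^2 = 0.29^2 = 0.0841.
C*ln(N)/eps^2 ≈ 8*8.480944/0.0841 ≈ 806.7485.
m = ceil(806.7485) = 807.

807


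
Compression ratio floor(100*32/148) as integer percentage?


100*m/n = 100*32/148 ≈ 21.6216.
floor = 21.

21


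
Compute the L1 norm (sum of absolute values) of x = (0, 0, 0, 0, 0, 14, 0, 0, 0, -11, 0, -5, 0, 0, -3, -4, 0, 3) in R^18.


Non-zero entries: [(5, 14), (9, -11), (11, -5), (14, -3), (15, -4), (17, 3)]
Absolute values: [14, 11, 5, 3, 4, 3]
||x||_1 = sum = 40.

40


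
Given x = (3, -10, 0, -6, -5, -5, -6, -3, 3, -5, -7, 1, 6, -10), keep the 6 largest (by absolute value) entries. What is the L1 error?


Sorted |x_i| descending: [10, 10, 7, 6, 6, 6, 5, 5, 5, 3, 3, 3, 1, 0]
Keep top 6: [10, 10, 7, 6, 6, 6]
Tail entries: [5, 5, 5, 3, 3, 3, 1, 0]
L1 error = sum of tail = 25.

25


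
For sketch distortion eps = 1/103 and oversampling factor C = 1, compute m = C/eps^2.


1/eps = 103.
(1/eps)^2 = 10609.
m = 1*10609 = 10609.

10609


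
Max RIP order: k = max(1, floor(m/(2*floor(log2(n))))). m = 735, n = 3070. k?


floor(log2(3070)) = 11.
2*11 = 22.
m/(2*floor(log2(n))) = 735/22 ≈ 33.4091.
floor = 33.
k = max(1, 33) = 33.

33


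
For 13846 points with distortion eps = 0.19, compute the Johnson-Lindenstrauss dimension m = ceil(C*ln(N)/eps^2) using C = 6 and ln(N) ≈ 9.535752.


ln(13846) ≈ 9.535752.
eps^2 = 0.19^2 = 0.0361.
C*ln(N)/eps^2 ≈ 6*9.535752/0.0361 ≈ 1584.8895.
m = ceil(1584.8895) = 1585.

1585


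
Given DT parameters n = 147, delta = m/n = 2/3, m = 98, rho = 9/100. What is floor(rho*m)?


m = 2/3*147 = 98.
rho = 9/100.
rho*m = 9/100*98 = 8.82.
k = floor(8.82) = 8.

8


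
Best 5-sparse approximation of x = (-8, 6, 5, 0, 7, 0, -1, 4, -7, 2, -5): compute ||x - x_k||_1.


Sorted |x_i| descending: [8, 7, 7, 6, 5, 5, 4, 2, 1, 0, 0]
Keep top 5: [8, 7, 7, 6, 5]
Tail entries: [5, 4, 2, 1, 0, 0]
L1 error = sum of tail = 12.

12


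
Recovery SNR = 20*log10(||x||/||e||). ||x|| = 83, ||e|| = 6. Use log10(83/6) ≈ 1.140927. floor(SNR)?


||x||/||e|| = 83/6.
log10(83/6) ≈ 1.140927.
20*log10(||x||/||e||) ≈ 20*1.140927 = 22.81854.
floor(22.81854) = 22.

22


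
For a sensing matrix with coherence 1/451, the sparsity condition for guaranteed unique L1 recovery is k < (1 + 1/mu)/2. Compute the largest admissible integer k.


1/mu = 451.
1 + 1/mu = 452.
(1 + 1/mu)/2 = 226 is an integer and the inequality is strict, so k_max = 226 - 1 = 225.

225


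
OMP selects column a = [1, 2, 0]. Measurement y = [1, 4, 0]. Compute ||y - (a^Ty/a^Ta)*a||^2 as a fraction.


a^T a = 5.
a^T y = 9.
coeff = 9/5 = 9/5.
||r||^2 = 4/5.

4/5


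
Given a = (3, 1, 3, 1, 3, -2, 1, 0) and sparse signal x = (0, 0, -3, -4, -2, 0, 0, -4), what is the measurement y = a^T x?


Non-zero terms: ['3*-3', '1*-4', '3*-2', '0*-4']
Products: [-9, -4, -6, 0]
y = sum = -19.

-19


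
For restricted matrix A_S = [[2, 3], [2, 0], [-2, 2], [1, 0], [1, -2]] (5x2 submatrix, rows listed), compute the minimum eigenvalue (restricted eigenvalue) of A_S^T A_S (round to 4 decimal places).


A_S^T A_S = [[14, 0], [0, 17]].
trace = 31.
det = 238.
disc = trace^2 - 4*det = 961 - 4*238 = 9.
sqrt(9) = 3.
lam_min = (31 - 3)/2 = 14 = 14.0000.

14.0000


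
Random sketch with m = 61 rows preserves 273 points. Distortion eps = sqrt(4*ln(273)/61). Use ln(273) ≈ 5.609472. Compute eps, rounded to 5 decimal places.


ln(273) ≈ 5.609472.
4*ln(N)/m ≈ 4*5.609472/61 ≈ 0.36783423.
eps = sqrt(0.36783423) ≈ 0.6064934 ≈ 0.60649.

0.60649


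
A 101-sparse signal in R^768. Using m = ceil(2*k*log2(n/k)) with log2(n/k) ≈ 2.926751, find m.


log2(n/k) = log2(768/101) ≈ 2.926751.
2*k*log2(n/k) ≈ 2*101*2.926751 = 591.203702.
m = ceil(591.203702) = 592.

592


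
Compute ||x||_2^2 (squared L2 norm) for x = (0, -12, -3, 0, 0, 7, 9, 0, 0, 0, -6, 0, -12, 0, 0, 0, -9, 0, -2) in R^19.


Non-zero entries: [(1, -12), (2, -3), (5, 7), (6, 9), (10, -6), (12, -12), (16, -9), (18, -2)]
Squares: [144, 9, 49, 81, 36, 144, 81, 4]
||x||_2^2 = sum = 548.

548


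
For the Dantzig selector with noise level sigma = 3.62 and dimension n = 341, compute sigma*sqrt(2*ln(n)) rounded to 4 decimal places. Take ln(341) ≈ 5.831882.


ln(341) ≈ 5.831882.
2*ln(n) ≈ 11.663764.
sqrt(2*ln(n)) ≈ sqrt(11.663764) ≈ 3.415225.
threshold ≈ 3.62*3.415225 = 12.3631145 ≈ 12.3631.

12.3631


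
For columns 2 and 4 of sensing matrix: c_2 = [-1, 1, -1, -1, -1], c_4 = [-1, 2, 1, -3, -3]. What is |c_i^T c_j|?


Inner product: -1*-1 + 1*2 + -1*1 + -1*-3 + -1*-3
Products: [1, 2, -1, 3, 3]
Sum = 8.
|dot| = 8.

8


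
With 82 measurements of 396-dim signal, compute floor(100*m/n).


100*m/n = 100*82/396 ≈ 20.7071.
floor = 20.

20


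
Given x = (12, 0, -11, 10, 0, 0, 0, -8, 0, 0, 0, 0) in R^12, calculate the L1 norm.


Non-zero entries: [(0, 12), (2, -11), (3, 10), (7, -8)]
Absolute values: [12, 11, 10, 8]
||x||_1 = sum = 41.

41


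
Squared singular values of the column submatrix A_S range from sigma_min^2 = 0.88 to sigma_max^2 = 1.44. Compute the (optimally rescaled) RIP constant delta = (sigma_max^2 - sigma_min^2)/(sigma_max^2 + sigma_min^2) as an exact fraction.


lambda_max - lambda_min = 1.44 - 0.88 = 0.56.
lambda_max + lambda_min = 1.44 + 0.88 = 2.32.
delta = 0.56/2.32 = 56/232 = 7/29.

7/29


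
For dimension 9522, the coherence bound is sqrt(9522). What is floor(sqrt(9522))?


97^2 = 9409 <= 9522 < 9604 = 98^2, so 97 <= sqrt(9522) < 98.
floor(sqrt(9522)) = 97.

97


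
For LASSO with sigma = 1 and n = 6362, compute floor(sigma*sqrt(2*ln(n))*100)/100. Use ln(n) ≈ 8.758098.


ln(6362) ≈ 8.758098.
2*ln(n) ≈ 17.516196.
sqrt(2*ln(n)) ≈ sqrt(17.516196) ≈ 4.185235.
lambda ≈ 1*4.185235 = 4.185235.
floor(lambda*100)/100 = 4.18.

4.18


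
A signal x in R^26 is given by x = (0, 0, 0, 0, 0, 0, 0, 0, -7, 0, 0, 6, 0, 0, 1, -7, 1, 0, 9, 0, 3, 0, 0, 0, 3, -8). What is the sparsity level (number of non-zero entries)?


Non-zero positions: [8, 11, 14, 15, 16, 18, 20, 24, 25].
Sparsity = 9.

9


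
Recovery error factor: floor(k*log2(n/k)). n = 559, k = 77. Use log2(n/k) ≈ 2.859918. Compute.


log2(n/k) = log2(559/77) ≈ 2.859918.
k*log2(n/k) ≈ 77*2.859918 = 220.213686.
floor(220.213686) = 220.

220


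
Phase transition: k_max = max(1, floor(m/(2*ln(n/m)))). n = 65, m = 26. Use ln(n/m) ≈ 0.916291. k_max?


n/m = 65/26 = 5/2.
ln(n/m) ≈ 0.916291.
2*ln(n/m) ≈ 1.832582.
m/(2*ln(n/m)) ≈ 26/1.832582 ≈ 14.1876.
floor = 14.
k_max = max(1, 14) = 14.

14


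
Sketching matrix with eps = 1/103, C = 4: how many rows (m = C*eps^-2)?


1/eps = 103.
(1/eps)^2 = 10609.
m = 4*10609 = 42436.

42436


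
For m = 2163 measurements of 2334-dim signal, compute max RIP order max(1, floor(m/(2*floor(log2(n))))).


floor(log2(2334)) = 11.
2*11 = 22.
m/(2*floor(log2(n))) = 2163/22 ≈ 98.3182.
floor = 98.
k = max(1, 98) = 98.

98


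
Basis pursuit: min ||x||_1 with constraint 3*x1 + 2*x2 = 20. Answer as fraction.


Axis intercepts:
  x1 = 20/3, x2 = 0: L1 = 20/3
  x1 = 0, x2 = 10: L1 = 10
x* = (20/3, 0)
||x*||_1 = 20/3.

20/3


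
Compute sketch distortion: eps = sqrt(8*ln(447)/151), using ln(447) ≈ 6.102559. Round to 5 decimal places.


ln(447) ≈ 6.102559.
8*ln(N)/m ≈ 8*6.102559/151 ≈ 0.32331438.
eps = sqrt(0.32331438) ≈ 0.5686074 ≈ 0.56861.

0.56861


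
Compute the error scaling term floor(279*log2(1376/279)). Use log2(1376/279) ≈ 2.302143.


log2(n/k) = log2(1376/279) ≈ 2.302143.
k*log2(n/k) ≈ 279*2.302143 = 642.297897.
floor(642.297897) = 642.

642


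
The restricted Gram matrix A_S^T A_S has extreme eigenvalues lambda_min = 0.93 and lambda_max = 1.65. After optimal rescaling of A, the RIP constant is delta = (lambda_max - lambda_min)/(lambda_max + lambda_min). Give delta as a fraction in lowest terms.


lambda_max - lambda_min = 1.65 - 0.93 = 0.72.
lambda_max + lambda_min = 1.65 + 0.93 = 2.58.
delta = 0.72/2.58 = 72/258 = 12/43.

12/43


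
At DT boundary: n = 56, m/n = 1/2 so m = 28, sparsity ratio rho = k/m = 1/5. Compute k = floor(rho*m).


m = 1/2*56 = 28.
rho = 1/5.
rho*m = 1/5*28 = 5.6.
k = floor(5.6) = 5.

5


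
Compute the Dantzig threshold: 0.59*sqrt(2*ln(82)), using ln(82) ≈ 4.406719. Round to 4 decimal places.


ln(82) ≈ 4.406719.
2*ln(n) ≈ 8.813438.
sqrt(2*ln(n)) ≈ sqrt(8.813438) ≈ 2.968744.
threshold ≈ 0.59*2.968744 = 1.75155896 ≈ 1.7516.

1.7516


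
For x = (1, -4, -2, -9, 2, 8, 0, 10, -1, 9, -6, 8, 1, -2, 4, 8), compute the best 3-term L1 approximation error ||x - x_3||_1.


Sorted |x_i| descending: [10, 9, 9, 8, 8, 8, 6, 4, 4, 2, 2, 2, 1, 1, 1, 0]
Keep top 3: [10, 9, 9]
Tail entries: [8, 8, 8, 6, 4, 4, 2, 2, 2, 1, 1, 1, 0]
L1 error = sum of tail = 47.

47


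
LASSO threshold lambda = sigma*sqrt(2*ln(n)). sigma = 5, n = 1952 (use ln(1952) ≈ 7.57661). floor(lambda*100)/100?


ln(1952) ≈ 7.57661.
2*ln(n) ≈ 15.15322.
sqrt(2*ln(n)) ≈ sqrt(15.15322) ≈ 3.892714.
lambda ≈ 5*3.892714 = 19.46357.
floor(lambda*100)/100 = 19.46.

19.46


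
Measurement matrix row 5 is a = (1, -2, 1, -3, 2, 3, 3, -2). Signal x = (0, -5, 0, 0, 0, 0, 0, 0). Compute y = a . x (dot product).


Non-zero terms: ['-2*-5']
Products: [10]
y = sum = 10.

10


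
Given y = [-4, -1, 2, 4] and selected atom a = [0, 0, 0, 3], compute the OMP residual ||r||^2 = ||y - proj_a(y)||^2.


a^T a = 9.
a^T y = 12.
coeff = 12/9 = 4/3.
||r||^2 = 21.

21


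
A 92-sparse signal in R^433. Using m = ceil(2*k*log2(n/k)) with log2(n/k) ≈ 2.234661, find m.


log2(n/k) = log2(433/92) ≈ 2.234661.
2*k*log2(n/k) ≈ 2*92*2.234661 = 411.177624.
m = ceil(411.177624) = 412.

412


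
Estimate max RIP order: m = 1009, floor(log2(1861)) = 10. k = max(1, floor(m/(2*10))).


floor(log2(1861)) = 10.
2*10 = 20.
m/(2*floor(log2(n))) = 1009/20 ≈ 50.45.
floor = 50.
k = max(1, 50) = 50.

50


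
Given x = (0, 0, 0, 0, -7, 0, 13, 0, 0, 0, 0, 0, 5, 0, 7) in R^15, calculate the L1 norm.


Non-zero entries: [(4, -7), (6, 13), (12, 5), (14, 7)]
Absolute values: [7, 13, 5, 7]
||x||_1 = sum = 32.

32


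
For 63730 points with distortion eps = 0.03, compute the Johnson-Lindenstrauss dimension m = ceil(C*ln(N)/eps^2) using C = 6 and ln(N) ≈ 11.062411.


ln(63730) ≈ 11.062411.
eps^2 = 0.03^2 = 0.0009.
C*ln(N)/eps^2 ≈ 6*11.062411/0.0009 ≈ 73749.4067.
m = ceil(73749.4067) = 73750.

73750


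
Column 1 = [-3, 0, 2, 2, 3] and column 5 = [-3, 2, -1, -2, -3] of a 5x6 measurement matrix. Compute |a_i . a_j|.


Inner product: -3*-3 + 0*2 + 2*-1 + 2*-2 + 3*-3
Products: [9, 0, -2, -4, -9]
Sum = -6.
|dot| = 6.

6


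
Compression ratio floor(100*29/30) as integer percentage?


100*m/n = 100*29/30 ≈ 96.6667.
floor = 96.

96


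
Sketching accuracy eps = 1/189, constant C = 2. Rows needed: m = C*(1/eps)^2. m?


1/eps = 189.
(1/eps)^2 = 35721.
m = 2*35721 = 71442.

71442


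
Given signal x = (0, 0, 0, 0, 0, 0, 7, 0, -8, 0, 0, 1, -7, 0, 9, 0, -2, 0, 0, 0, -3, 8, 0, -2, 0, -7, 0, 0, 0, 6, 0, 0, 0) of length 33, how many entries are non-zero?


Non-zero positions: [6, 8, 11, 12, 14, 16, 20, 21, 23, 25, 29].
Sparsity = 11.

11


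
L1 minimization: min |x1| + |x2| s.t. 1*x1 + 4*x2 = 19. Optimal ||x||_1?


Axis intercepts:
  x1 = 19, x2 = 0: L1 = 19
  x1 = 0, x2 = 19/4: L1 = 19/4
x* = (0, 19/4)
||x*||_1 = 19/4.

19/4


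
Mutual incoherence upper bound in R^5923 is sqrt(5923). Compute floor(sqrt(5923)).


76^2 = 5776 <= 5923 < 5929 = 77^2, so 76 <= sqrt(5923) < 77.
floor(sqrt(5923)) = 76.

76


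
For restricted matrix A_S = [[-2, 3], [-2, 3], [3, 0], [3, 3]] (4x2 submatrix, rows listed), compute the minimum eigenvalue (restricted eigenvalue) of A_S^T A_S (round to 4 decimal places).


A_S^T A_S = [[26, -3], [-3, 27]].
trace = 53.
det = 693.
disc = trace^2 - 4*det = 2809 - 4*693 = 37.
sqrt(37) ≈ 6.082763.
lam_min = (53 - sqrt(37))/2 ≈ (53 - 6.082763)/2 = 23.4586185 ≈ 23.4586.

23.4586


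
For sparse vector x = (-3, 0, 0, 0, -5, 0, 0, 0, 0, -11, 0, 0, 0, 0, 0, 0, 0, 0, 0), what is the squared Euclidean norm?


Non-zero entries: [(0, -3), (4, -5), (9, -11)]
Squares: [9, 25, 121]
||x||_2^2 = sum = 155.

155


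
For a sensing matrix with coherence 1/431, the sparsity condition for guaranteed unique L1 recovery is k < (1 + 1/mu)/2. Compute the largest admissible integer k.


1/mu = 431.
1 + 1/mu = 432.
(1 + 1/mu)/2 = 216 is an integer and the inequality is strict, so k_max = 216 - 1 = 215.

215


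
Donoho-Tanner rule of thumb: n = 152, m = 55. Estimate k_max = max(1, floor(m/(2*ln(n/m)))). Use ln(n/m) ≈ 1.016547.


n/m = 152/55.
ln(n/m) ≈ 1.016547.
2*ln(n/m) ≈ 2.033094.
m/(2*ln(n/m)) ≈ 55/2.033094 ≈ 27.0524.
floor = 27.
k_max = max(1, 27) = 27.

27


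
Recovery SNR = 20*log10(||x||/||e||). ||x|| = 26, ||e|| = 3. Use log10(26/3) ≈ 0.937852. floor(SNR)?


||x||/||e|| = 26/3.
log10(26/3) ≈ 0.937852.
20*log10(||x||/||e||) ≈ 20*0.937852 = 18.75704.
floor(18.75704) = 18.

18


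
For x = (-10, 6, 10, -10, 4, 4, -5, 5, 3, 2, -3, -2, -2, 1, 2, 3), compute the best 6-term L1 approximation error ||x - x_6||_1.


Sorted |x_i| descending: [10, 10, 10, 6, 5, 5, 4, 4, 3, 3, 3, 2, 2, 2, 2, 1]
Keep top 6: [10, 10, 10, 6, 5, 5]
Tail entries: [4, 4, 3, 3, 3, 2, 2, 2, 2, 1]
L1 error = sum of tail = 26.

26


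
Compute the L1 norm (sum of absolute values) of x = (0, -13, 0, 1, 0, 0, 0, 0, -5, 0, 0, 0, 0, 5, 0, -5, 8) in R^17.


Non-zero entries: [(1, -13), (3, 1), (8, -5), (13, 5), (15, -5), (16, 8)]
Absolute values: [13, 1, 5, 5, 5, 8]
||x||_1 = sum = 37.

37


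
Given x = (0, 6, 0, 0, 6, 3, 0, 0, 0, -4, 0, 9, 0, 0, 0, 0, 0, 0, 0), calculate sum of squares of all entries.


Non-zero entries: [(1, 6), (4, 6), (5, 3), (9, -4), (11, 9)]
Squares: [36, 36, 9, 16, 81]
||x||_2^2 = sum = 178.

178


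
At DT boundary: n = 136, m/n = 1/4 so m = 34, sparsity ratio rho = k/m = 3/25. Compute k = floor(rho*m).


m = 1/4*136 = 34.
rho = 3/25.
rho*m = 3/25*34 = 4.08.
k = floor(4.08) = 4.

4


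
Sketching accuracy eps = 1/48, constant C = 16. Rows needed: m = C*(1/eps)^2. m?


1/eps = 48.
(1/eps)^2 = 2304.
m = 16*2304 = 36864.

36864


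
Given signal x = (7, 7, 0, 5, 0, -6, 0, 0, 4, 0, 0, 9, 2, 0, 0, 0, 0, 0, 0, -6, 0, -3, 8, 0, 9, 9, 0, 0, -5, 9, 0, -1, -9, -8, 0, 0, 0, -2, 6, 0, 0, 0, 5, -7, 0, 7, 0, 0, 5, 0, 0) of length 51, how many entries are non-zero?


Non-zero positions: [0, 1, 3, 5, 8, 11, 12, 19, 21, 22, 24, 25, 28, 29, 31, 32, 33, 37, 38, 42, 43, 45, 48].
Sparsity = 23.

23


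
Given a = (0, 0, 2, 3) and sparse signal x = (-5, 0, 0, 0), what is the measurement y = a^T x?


Non-zero terms: ['0*-5']
Products: [0]
y = sum = 0.

0


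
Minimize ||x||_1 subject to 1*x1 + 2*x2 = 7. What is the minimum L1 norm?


Axis intercepts:
  x1 = 7, x2 = 0: L1 = 7
  x1 = 0, x2 = 7/2: L1 = 7/2
x* = (0, 7/2)
||x*||_1 = 7/2.

7/2


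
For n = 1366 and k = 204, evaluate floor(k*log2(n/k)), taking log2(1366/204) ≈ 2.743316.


log2(n/k) = log2(1366/204) ≈ 2.743316.
k*log2(n/k) ≈ 204*2.743316 = 559.636464.
floor(559.636464) = 559.

559


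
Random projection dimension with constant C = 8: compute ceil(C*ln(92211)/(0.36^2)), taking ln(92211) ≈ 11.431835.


ln(92211) ≈ 11.431835.
eps^2 = 0.36^2 = 0.1296.
C*ln(N)/eps^2 ≈ 8*11.431835/0.1296 ≈ 705.6688.
m = ceil(705.6688) = 706.

706


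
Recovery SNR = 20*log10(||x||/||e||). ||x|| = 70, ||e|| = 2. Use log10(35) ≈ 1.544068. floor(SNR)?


||x||/||e|| = 70/2 = 35.
log10(35) ≈ 1.544068.
20*log10(||x||/||e||) ≈ 20*1.544068 = 30.88136.
floor(30.88136) = 30.

30


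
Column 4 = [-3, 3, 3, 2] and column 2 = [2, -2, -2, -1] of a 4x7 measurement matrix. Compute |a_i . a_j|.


Inner product: -3*2 + 3*-2 + 3*-2 + 2*-1
Products: [-6, -6, -6, -2]
Sum = -20.
|dot| = 20.

20


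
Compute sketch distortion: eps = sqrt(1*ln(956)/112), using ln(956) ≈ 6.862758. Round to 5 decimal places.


ln(956) ≈ 6.862758.
1*ln(N)/m ≈ 1*6.862758/112 ≈ 0.06127463.
eps = sqrt(0.06127463) ≈ 0.2475371 ≈ 0.24754.

0.24754


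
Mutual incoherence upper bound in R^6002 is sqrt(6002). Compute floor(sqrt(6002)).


77^2 = 5929 <= 6002 < 6084 = 78^2, so 77 <= sqrt(6002) < 78.
floor(sqrt(6002)) = 77.

77


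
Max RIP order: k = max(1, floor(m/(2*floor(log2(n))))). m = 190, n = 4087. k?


floor(log2(4087)) = 11.
2*11 = 22.
m/(2*floor(log2(n))) = 190/22 ≈ 8.6364.
floor = 8.
k = max(1, 8) = 8.

8


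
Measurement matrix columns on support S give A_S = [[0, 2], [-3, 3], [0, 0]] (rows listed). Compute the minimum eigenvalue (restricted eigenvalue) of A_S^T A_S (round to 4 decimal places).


A_S^T A_S = [[9, -9], [-9, 13]].
trace = 22.
det = 36.
disc = trace^2 - 4*det = 484 - 4*36 = 340.
sqrt(340) ≈ 18.439089.
lam_min = (22 - sqrt(340))/2 ≈ (22 - 18.439089)/2 = 1.7804555 ≈ 1.7805.

1.7805


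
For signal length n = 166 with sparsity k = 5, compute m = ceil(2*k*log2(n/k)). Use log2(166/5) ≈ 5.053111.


log2(n/k) = log2(166/5) ≈ 5.053111.
2*k*log2(n/k) ≈ 2*5*5.053111 = 50.53111.
m = ceil(50.53111) = 51.

51


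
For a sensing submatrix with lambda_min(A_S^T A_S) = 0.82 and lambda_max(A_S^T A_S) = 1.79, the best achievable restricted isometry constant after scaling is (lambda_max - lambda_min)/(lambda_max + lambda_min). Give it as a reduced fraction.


lambda_max - lambda_min = 1.79 - 0.82 = 0.97.
lambda_max + lambda_min = 1.79 + 0.82 = 2.61.
delta = 0.97/2.61 = 97/261.

97/261


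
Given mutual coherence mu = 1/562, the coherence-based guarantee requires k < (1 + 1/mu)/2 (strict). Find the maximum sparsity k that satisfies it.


1/mu = 562.
1 + 1/mu = 563.
(1 + 1/mu)/2 = 281.5 is not an integer, so k_max = floor(281.5) = 281.

281


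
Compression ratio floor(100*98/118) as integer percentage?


100*m/n = 100*98/118 ≈ 83.0508.
floor = 83.

83


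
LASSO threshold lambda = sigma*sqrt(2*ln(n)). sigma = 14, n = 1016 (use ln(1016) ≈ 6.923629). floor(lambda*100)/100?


ln(1016) ≈ 6.923629.
2*ln(n) ≈ 13.847258.
sqrt(2*ln(n)) ≈ sqrt(13.847258) ≈ 3.72119.
lambda ≈ 14*3.72119 = 52.09666.
floor(lambda*100)/100 = 52.09.

52.09


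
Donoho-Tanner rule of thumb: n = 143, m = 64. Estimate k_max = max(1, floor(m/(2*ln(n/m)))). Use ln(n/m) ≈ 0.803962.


n/m = 143/64.
ln(n/m) ≈ 0.803962.
2*ln(n/m) ≈ 1.607924.
m/(2*ln(n/m)) ≈ 64/1.607924 ≈ 39.8029.
floor = 39.
k_max = max(1, 39) = 39.

39


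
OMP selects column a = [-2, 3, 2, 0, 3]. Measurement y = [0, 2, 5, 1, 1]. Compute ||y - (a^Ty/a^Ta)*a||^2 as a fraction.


a^T a = 26.
a^T y = 19.
coeff = 19/26 = 19/26.
||r||^2 = 445/26.

445/26


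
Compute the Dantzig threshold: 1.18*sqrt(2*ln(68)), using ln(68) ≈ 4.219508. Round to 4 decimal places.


ln(68) ≈ 4.219508.
2*ln(n) ≈ 8.439016.
sqrt(2*ln(n)) ≈ sqrt(8.439016) ≈ 2.904998.
threshold ≈ 1.18*2.904998 = 3.42789764 ≈ 3.4279.

3.4279


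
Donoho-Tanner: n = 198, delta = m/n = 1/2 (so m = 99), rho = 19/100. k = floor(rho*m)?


m = 1/2*198 = 99.
rho = 19/100.
rho*m = 19/100*99 = 18.81.
k = floor(18.81) = 18.

18


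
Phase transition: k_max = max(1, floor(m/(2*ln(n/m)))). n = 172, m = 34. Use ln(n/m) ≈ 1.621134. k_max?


n/m = 172/34 = 86/17.
ln(n/m) ≈ 1.621134.
2*ln(n/m) ≈ 3.242268.
m/(2*ln(n/m)) ≈ 34/3.242268 ≈ 10.4865.
floor = 10.
k_max = max(1, 10) = 10.

10


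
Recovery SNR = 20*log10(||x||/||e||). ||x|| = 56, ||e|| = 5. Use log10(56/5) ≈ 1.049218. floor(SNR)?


||x||/||e|| = 56/5.
log10(56/5) ≈ 1.049218.
20*log10(||x||/||e||) ≈ 20*1.049218 = 20.98436.
floor(20.98436) = 20.

20


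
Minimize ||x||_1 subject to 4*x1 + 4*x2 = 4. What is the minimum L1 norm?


Axis intercepts:
  x1 = 1, x2 = 0: L1 = 1
  x1 = 0, x2 = 1: L1 = 1
x* = (1, 0)
||x*||_1 = 1.

1


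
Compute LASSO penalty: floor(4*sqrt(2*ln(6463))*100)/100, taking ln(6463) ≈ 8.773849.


ln(6463) ≈ 8.773849.
2*ln(n) ≈ 17.547698.
sqrt(2*ln(n)) ≈ sqrt(17.547698) ≈ 4.188997.
lambda ≈ 4*4.188997 = 16.755988.
floor(lambda*100)/100 = 16.75.

16.75


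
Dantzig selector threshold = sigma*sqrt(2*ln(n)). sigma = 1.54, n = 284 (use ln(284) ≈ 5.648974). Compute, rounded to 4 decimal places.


ln(284) ≈ 5.648974.
2*ln(n) ≈ 11.297948.
sqrt(2*ln(n)) ≈ sqrt(11.297948) ≈ 3.361242.
threshold ≈ 1.54*3.361242 = 5.17631268 ≈ 5.1763.

5.1763


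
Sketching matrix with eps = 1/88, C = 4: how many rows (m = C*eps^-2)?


1/eps = 88.
(1/eps)^2 = 7744.
m = 4*7744 = 30976.

30976


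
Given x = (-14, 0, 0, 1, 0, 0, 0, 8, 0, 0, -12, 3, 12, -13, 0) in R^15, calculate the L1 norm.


Non-zero entries: [(0, -14), (3, 1), (7, 8), (10, -12), (11, 3), (12, 12), (13, -13)]
Absolute values: [14, 1, 8, 12, 3, 12, 13]
||x||_1 = sum = 63.

63


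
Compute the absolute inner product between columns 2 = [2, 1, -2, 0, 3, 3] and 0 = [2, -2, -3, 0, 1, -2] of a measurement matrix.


Inner product: 2*2 + 1*-2 + -2*-3 + 0*0 + 3*1 + 3*-2
Products: [4, -2, 6, 0, 3, -6]
Sum = 5.
|dot| = 5.

5


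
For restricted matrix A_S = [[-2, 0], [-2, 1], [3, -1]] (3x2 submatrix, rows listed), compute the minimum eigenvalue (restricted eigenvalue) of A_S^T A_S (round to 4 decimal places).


A_S^T A_S = [[17, -5], [-5, 2]].
trace = 19.
det = 9.
disc = trace^2 - 4*det = 361 - 4*9 = 325.
sqrt(325) ≈ 18.027756.
lam_min = (19 - sqrt(325))/2 ≈ (19 - 18.027756)/2 = 0.486122 ≈ 0.4861.

0.4861


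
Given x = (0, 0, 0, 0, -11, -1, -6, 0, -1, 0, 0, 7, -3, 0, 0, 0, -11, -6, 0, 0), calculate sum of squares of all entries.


Non-zero entries: [(4, -11), (5, -1), (6, -6), (8, -1), (11, 7), (12, -3), (16, -11), (17, -6)]
Squares: [121, 1, 36, 1, 49, 9, 121, 36]
||x||_2^2 = sum = 374.

374


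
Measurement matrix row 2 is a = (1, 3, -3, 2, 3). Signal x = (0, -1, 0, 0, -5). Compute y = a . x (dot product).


Non-zero terms: ['3*-1', '3*-5']
Products: [-3, -15]
y = sum = -18.

-18


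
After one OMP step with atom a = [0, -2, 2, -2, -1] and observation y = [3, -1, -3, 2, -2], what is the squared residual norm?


a^T a = 13.
a^T y = -6.
coeff = -6/13 = -6/13.
||r||^2 = 315/13.

315/13


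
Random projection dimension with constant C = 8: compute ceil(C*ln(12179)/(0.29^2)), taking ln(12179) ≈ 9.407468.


ln(12179) ≈ 9.407468.
eps^2 = 0.29^2 = 0.0841.
C*ln(N)/eps^2 ≈ 8*9.407468/0.0841 ≈ 894.884.
m = ceil(894.884) = 895.

895


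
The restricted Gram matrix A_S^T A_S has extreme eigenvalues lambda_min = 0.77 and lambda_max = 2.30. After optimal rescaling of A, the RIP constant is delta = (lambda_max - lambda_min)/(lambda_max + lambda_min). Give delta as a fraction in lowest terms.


lambda_max - lambda_min = 2.30 - 0.77 = 1.53.
lambda_max + lambda_min = 2.30 + 0.77 = 3.07.
delta = 1.53/3.07 = 153/307.

153/307


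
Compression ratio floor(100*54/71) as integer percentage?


100*m/n = 100*54/71 ≈ 76.0563.
floor = 76.

76


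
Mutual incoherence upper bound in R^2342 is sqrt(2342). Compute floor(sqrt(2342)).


48^2 = 2304 <= 2342 < 2401 = 49^2, so 48 <= sqrt(2342) < 49.
floor(sqrt(2342)) = 48.

48


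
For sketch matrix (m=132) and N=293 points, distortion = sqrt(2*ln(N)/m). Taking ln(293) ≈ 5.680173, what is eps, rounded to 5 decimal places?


ln(293) ≈ 5.680173.
2*ln(N)/m ≈ 2*5.680173/132 ≈ 0.08606323.
eps = sqrt(0.08606323) ≈ 0.2933654 ≈ 0.29337.

0.29337


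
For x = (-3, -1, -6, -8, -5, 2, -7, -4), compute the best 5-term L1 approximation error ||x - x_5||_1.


Sorted |x_i| descending: [8, 7, 6, 5, 4, 3, 2, 1]
Keep top 5: [8, 7, 6, 5, 4]
Tail entries: [3, 2, 1]
L1 error = sum of tail = 6.

6


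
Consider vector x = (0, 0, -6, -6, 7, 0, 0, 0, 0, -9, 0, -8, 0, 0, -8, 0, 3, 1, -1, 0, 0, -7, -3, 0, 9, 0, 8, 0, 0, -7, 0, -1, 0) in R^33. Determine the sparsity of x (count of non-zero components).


Non-zero positions: [2, 3, 4, 9, 11, 14, 16, 17, 18, 21, 22, 24, 26, 29, 31].
Sparsity = 15.

15


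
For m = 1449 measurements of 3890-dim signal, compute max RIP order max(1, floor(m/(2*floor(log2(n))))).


floor(log2(3890)) = 11.
2*11 = 22.
m/(2*floor(log2(n))) = 1449/22 ≈ 65.8636.
floor = 65.
k = max(1, 65) = 65.

65


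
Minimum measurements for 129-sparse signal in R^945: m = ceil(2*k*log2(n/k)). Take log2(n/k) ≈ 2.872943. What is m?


log2(n/k) = log2(945/129) ≈ 2.872943.
2*k*log2(n/k) ≈ 2*129*2.872943 = 741.219294.
m = ceil(741.219294) = 742.

742


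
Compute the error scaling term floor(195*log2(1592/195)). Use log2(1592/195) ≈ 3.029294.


log2(n/k) = log2(1592/195) ≈ 3.029294.
k*log2(n/k) ≈ 195*3.029294 = 590.71233.
floor(590.71233) = 590.

590


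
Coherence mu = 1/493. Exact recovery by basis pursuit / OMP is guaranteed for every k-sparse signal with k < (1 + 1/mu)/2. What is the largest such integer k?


1/mu = 493.
1 + 1/mu = 494.
(1 + 1/mu)/2 = 247 is an integer and the inequality is strict, so k_max = 247 - 1 = 246.

246


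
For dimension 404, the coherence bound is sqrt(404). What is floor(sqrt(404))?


20^2 = 400 <= 404 < 441 = 21^2, so 20 <= sqrt(404) < 21.
floor(sqrt(404)) = 20.

20


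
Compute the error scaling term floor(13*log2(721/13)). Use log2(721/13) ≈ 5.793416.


log2(n/k) = log2(721/13) ≈ 5.793416.
k*log2(n/k) ≈ 13*5.793416 = 75.314408.
floor(75.314408) = 75.

75


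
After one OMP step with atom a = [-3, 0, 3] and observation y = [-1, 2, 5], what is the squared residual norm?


a^T a = 18.
a^T y = 18.
coeff = 18/18 = 1.
||r||^2 = 12.

12


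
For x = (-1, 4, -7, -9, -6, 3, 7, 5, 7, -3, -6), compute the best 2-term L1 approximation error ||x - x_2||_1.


Sorted |x_i| descending: [9, 7, 7, 7, 6, 6, 5, 4, 3, 3, 1]
Keep top 2: [9, 7]
Tail entries: [7, 7, 6, 6, 5, 4, 3, 3, 1]
L1 error = sum of tail = 42.

42


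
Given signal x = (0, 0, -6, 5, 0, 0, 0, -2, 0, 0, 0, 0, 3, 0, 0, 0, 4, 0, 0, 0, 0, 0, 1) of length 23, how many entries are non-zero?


Non-zero positions: [2, 3, 7, 12, 16, 22].
Sparsity = 6.

6


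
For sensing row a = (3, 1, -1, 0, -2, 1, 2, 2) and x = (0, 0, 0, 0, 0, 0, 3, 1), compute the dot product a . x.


Non-zero terms: ['2*3', '2*1']
Products: [6, 2]
y = sum = 8.

8


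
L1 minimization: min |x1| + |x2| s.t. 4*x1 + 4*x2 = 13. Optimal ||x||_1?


Axis intercepts:
  x1 = 13/4, x2 = 0: L1 = 13/4
  x1 = 0, x2 = 13/4: L1 = 13/4
x* = (13/4, 0)
||x*||_1 = 13/4.

13/4


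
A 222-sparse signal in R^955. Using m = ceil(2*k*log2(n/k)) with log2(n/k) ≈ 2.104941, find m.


log2(n/k) = log2(955/222) ≈ 2.104941.
2*k*log2(n/k) ≈ 2*222*2.104941 = 934.593804.
m = ceil(934.593804) = 935.

935


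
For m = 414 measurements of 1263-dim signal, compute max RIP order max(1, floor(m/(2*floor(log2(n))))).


floor(log2(1263)) = 10.
2*10 = 20.
m/(2*floor(log2(n))) = 414/20 ≈ 20.7.
floor = 20.
k = max(1, 20) = 20.

20


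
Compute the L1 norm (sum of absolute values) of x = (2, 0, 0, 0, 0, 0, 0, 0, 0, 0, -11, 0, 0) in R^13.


Non-zero entries: [(0, 2), (10, -11)]
Absolute values: [2, 11]
||x||_1 = sum = 13.

13


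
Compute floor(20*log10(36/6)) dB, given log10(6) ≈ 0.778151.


||x||/||e|| = 36/6 = 6.
log10(6) ≈ 0.778151.
20*log10(||x||/||e||) ≈ 20*0.778151 = 15.56302.
floor(15.56302) = 15.

15


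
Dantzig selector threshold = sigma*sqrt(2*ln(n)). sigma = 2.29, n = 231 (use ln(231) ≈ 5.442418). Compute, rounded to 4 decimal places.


ln(231) ≈ 5.442418.
2*ln(n) ≈ 10.884836.
sqrt(2*ln(n)) ≈ sqrt(10.884836) ≈ 3.299217.
threshold ≈ 2.29*3.299217 = 7.55520693 ≈ 7.5552.

7.5552


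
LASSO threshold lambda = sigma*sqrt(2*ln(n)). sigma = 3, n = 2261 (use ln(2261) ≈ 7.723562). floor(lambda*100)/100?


ln(2261) ≈ 7.723562.
2*ln(n) ≈ 15.447124.
sqrt(2*ln(n)) ≈ sqrt(15.447124) ≈ 3.930283.
lambda ≈ 3*3.930283 = 11.790849.
floor(lambda*100)/100 = 11.79.

11.79


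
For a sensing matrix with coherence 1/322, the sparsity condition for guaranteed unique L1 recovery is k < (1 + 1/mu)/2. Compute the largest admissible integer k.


1/mu = 322.
1 + 1/mu = 323.
(1 + 1/mu)/2 = 161.5 is not an integer, so k_max = floor(161.5) = 161.

161


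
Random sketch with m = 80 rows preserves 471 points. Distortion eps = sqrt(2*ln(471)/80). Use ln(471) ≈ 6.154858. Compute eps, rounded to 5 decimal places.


ln(471) ≈ 6.154858.
2*ln(N)/m ≈ 2*6.154858/80 ≈ 0.15387145.
eps = sqrt(0.15387145) ≈ 0.3922645 ≈ 0.39226.

0.39226


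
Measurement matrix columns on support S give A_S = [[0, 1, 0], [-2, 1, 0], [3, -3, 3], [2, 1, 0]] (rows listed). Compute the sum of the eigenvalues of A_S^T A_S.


Sum of eigenvalues of A_S^T A_S = trace(A_S^T A_S) = sum of squared column norms of A_S.
A_S^T A_S diagonal: [17, 12, 9].
trace = 17 + 12 + 9 = 38.

38


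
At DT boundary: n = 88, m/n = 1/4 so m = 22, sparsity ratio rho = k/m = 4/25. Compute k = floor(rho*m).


m = 1/4*88 = 22.
rho = 4/25.
rho*m = 4/25*22 = 3.52.
k = floor(3.52) = 3.

3


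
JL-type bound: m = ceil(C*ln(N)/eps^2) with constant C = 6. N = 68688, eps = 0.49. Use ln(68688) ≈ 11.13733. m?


ln(68688) ≈ 11.13733.
eps^2 = 0.49^2 = 0.2401.
C*ln(N)/eps^2 ≈ 6*11.13733/0.2401 ≈ 278.3173.
m = ceil(278.3173) = 279.

279


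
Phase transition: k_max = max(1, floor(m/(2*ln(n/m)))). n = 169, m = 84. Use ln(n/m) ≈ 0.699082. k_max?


n/m = 169/84.
ln(n/m) ≈ 0.699082.
2*ln(n/m) ≈ 1.398164.
m/(2*ln(n/m)) ≈ 84/1.398164 ≈ 60.0788.
floor = 60.
k_max = max(1, 60) = 60.

60


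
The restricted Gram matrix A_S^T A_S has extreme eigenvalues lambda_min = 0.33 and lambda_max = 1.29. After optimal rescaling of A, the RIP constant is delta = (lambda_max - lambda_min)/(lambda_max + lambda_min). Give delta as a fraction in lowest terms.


lambda_max - lambda_min = 1.29 - 0.33 = 0.96.
lambda_max + lambda_min = 1.29 + 0.33 = 1.62.
delta = 0.96/1.62 = 96/162 = 16/27.

16/27


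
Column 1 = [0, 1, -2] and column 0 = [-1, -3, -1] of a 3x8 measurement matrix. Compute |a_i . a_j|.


Inner product: 0*-1 + 1*-3 + -2*-1
Products: [0, -3, 2]
Sum = -1.
|dot| = 1.

1


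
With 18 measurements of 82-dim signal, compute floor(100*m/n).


100*m/n = 100*18/82 ≈ 21.9512.
floor = 21.

21


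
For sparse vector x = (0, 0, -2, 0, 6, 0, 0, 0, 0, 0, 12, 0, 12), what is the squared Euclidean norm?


Non-zero entries: [(2, -2), (4, 6), (10, 12), (12, 12)]
Squares: [4, 36, 144, 144]
||x||_2^2 = sum = 328.

328


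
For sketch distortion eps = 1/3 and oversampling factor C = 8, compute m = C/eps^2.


1/eps = 3.
(1/eps)^2 = 9.
m = 8*9 = 72.

72


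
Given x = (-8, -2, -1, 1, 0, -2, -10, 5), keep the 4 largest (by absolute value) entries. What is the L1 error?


Sorted |x_i| descending: [10, 8, 5, 2, 2, 1, 1, 0]
Keep top 4: [10, 8, 5, 2]
Tail entries: [2, 1, 1, 0]
L1 error = sum of tail = 4.

4


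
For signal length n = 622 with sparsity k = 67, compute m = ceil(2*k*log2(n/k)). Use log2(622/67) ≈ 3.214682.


log2(n/k) = log2(622/67) ≈ 3.214682.
2*k*log2(n/k) ≈ 2*67*3.214682 = 430.767388.
m = ceil(430.767388) = 431.

431


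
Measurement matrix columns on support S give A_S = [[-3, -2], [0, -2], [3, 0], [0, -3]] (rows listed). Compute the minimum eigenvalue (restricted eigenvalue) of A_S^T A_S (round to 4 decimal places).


A_S^T A_S = [[18, 6], [6, 17]].
trace = 35.
det = 270.
disc = trace^2 - 4*det = 1225 - 4*270 = 145.
sqrt(145) ≈ 12.041595.
lam_min = (35 - sqrt(145))/2 ≈ (35 - 12.041595)/2 = 11.4792025 ≈ 11.4792.

11.4792


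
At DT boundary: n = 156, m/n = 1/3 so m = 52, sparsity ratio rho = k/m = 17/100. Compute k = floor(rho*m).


m = 1/3*156 = 52.
rho = 17/100.
rho*m = 17/100*52 = 8.84.
k = floor(8.84) = 8.

8


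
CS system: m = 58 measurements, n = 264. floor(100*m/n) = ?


100*m/n = 100*58/264 ≈ 21.9697.
floor = 21.

21


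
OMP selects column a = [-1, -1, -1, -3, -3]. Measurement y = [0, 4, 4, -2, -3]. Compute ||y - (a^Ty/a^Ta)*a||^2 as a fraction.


a^T a = 21.
a^T y = 7.
coeff = 7/21 = 1/3.
||r||^2 = 128/3.

128/3


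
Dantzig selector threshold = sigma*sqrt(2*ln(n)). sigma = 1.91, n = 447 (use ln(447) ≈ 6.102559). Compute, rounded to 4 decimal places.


ln(447) ≈ 6.102559.
2*ln(n) ≈ 12.205118.
sqrt(2*ln(n)) ≈ sqrt(12.205118) ≈ 3.493582.
threshold ≈ 1.91*3.493582 = 6.67274162 ≈ 6.6727.

6.6727


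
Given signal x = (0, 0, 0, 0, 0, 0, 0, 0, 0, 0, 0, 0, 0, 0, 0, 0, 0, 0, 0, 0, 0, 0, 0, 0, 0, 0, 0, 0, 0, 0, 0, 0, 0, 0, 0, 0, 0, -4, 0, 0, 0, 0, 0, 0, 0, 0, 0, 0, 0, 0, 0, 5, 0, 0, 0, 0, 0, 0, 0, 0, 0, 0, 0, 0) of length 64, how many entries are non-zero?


Non-zero positions: [37, 51].
Sparsity = 2.

2


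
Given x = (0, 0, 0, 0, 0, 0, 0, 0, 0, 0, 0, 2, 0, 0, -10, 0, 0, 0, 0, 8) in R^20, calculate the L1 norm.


Non-zero entries: [(11, 2), (14, -10), (19, 8)]
Absolute values: [2, 10, 8]
||x||_1 = sum = 20.

20


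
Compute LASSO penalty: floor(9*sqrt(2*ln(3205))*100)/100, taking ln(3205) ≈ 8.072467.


ln(3205) ≈ 8.072467.
2*ln(n) ≈ 16.144934.
sqrt(2*ln(n)) ≈ sqrt(16.144934) ≈ 4.018076.
lambda ≈ 9*4.018076 = 36.162684.
floor(lambda*100)/100 = 36.16.

36.16


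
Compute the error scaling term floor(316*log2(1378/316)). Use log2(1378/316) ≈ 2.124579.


log2(n/k) = log2(1378/316) ≈ 2.124579.
k*log2(n/k) ≈ 316*2.124579 = 671.366964.
floor(671.366964) = 671.

671


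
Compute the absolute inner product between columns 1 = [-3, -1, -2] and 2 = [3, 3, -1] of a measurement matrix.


Inner product: -3*3 + -1*3 + -2*-1
Products: [-9, -3, 2]
Sum = -10.
|dot| = 10.

10


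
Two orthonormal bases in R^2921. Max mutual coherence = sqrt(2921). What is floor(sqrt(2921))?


54^2 = 2916 <= 2921 < 3025 = 55^2, so 54 <= sqrt(2921) < 55.
floor(sqrt(2921)) = 54.

54


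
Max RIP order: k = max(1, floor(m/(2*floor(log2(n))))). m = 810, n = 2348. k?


floor(log2(2348)) = 11.
2*11 = 22.
m/(2*floor(log2(n))) = 810/22 ≈ 36.8182.
floor = 36.
k = max(1, 36) = 36.

36


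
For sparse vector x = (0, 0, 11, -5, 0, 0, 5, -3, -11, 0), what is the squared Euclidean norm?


Non-zero entries: [(2, 11), (3, -5), (6, 5), (7, -3), (8, -11)]
Squares: [121, 25, 25, 9, 121]
||x||_2^2 = sum = 301.

301


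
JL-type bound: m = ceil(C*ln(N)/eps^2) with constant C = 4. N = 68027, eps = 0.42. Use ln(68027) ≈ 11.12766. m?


ln(68027) ≈ 11.12766.
eps^2 = 0.42^2 = 0.1764.
C*ln(N)/eps^2 ≈ 4*11.12766/0.1764 ≈ 252.3279.
m = ceil(252.3279) = 253.

253


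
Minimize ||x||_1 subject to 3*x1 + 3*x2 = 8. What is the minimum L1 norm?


Axis intercepts:
  x1 = 8/3, x2 = 0: L1 = 8/3
  x1 = 0, x2 = 8/3: L1 = 8/3
x* = (8/3, 0)
||x*||_1 = 8/3.

8/3


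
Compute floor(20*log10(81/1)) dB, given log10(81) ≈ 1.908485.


||x||/||e|| = 81/1 = 81.
log10(81) ≈ 1.908485.
20*log10(||x||/||e||) ≈ 20*1.908485 = 38.1697.
floor(38.1697) = 38.

38


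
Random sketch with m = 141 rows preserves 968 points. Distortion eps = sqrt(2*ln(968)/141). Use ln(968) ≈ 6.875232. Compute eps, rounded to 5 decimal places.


ln(968) ≈ 6.875232.
2*ln(N)/m ≈ 2*6.875232/141 ≈ 0.09752102.
eps = sqrt(0.09752102) ≈ 0.3122836 ≈ 0.31228.

0.31228


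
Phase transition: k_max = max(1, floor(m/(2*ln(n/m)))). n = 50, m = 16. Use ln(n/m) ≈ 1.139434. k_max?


n/m = 50/16 = 25/8.
ln(n/m) ≈ 1.139434.
2*ln(n/m) ≈ 2.278868.
m/(2*ln(n/m)) ≈ 16/2.278868 ≈ 7.021.
floor = 7.
k_max = max(1, 7) = 7.

7


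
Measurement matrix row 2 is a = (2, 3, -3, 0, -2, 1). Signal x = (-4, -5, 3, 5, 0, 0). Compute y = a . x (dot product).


Non-zero terms: ['2*-4', '3*-5', '-3*3', '0*5']
Products: [-8, -15, -9, 0]
y = sum = -32.

-32


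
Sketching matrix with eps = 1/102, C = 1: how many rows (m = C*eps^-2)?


1/eps = 102.
(1/eps)^2 = 10404.
m = 1*10404 = 10404.

10404


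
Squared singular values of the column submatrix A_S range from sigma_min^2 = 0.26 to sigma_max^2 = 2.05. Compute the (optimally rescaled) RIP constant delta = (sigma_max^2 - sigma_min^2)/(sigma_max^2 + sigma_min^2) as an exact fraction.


lambda_max - lambda_min = 2.05 - 0.26 = 1.79.
lambda_max + lambda_min = 2.05 + 0.26 = 2.31.
delta = 1.79/2.31 = 179/231.

179/231


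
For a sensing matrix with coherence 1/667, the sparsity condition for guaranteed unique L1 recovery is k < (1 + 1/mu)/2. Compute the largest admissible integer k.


1/mu = 667.
1 + 1/mu = 668.
(1 + 1/mu)/2 = 334 is an integer and the inequality is strict, so k_max = 334 - 1 = 333.

333


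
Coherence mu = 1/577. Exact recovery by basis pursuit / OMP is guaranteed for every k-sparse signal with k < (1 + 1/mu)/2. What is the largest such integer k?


1/mu = 577.
1 + 1/mu = 578.
(1 + 1/mu)/2 = 289 is an integer and the inequality is strict, so k_max = 289 - 1 = 288.

288


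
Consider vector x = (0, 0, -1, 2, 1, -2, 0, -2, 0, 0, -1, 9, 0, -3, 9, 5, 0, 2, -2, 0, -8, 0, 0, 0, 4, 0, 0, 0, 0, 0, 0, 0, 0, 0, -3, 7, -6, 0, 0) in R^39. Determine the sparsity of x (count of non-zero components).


Non-zero positions: [2, 3, 4, 5, 7, 10, 11, 13, 14, 15, 17, 18, 20, 24, 34, 35, 36].
Sparsity = 17.

17


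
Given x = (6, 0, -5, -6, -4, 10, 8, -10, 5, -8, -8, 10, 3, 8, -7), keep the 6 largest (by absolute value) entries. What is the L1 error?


Sorted |x_i| descending: [10, 10, 10, 8, 8, 8, 8, 7, 6, 6, 5, 5, 4, 3, 0]
Keep top 6: [10, 10, 10, 8, 8, 8]
Tail entries: [8, 7, 6, 6, 5, 5, 4, 3, 0]
L1 error = sum of tail = 44.

44


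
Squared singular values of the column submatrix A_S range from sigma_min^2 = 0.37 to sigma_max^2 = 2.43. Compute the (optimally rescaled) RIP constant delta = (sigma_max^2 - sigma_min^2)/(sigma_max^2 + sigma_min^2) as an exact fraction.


lambda_max - lambda_min = 2.43 - 0.37 = 2.06.
lambda_max + lambda_min = 2.43 + 0.37 = 2.80.
delta = 2.06/2.80 = 206/280 = 103/140.

103/140


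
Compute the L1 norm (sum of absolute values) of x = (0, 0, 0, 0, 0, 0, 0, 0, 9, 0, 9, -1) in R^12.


Non-zero entries: [(8, 9), (10, 9), (11, -1)]
Absolute values: [9, 9, 1]
||x||_1 = sum = 19.

19
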